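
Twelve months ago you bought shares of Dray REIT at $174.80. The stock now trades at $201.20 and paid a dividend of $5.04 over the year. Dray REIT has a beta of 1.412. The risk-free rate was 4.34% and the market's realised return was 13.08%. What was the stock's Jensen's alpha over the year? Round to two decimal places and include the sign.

+1.31%

Realised HPR = (P1 + D1 − P0) / P0 = (201.20 + 5.04 − 174.80) / 174.80 = 31.44 / 174.80 = 17.9863%
MRP = 13.08% − 4.34% = 8.74%
CAPM required = R_f + β·MRP = 4.34% + 1.412 × 8.74% = 16.68088%
α = realised − required = 17.9863% − 16.68088% = +1.31%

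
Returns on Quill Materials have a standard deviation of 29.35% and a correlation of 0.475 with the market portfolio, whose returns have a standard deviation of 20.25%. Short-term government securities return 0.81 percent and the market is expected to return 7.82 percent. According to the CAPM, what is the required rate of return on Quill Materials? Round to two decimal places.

β = ρ × σ_i / σ_m = 0.475 × 29.35% / 20.25% = 0.6885
MRP = 7.82% − 0.81% = 7.01%
E(R) = 0.81% + 0.6885 × 7.01% = 5.64%

5.64%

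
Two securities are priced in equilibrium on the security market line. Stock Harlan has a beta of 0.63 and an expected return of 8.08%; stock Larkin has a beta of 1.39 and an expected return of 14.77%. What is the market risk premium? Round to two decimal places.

Both satisfy E(R) = R_f + β·MRP, so the slope of the SML is
MRP = (14.77% − 8.08%) / (1.39 − 0.63) = 6.69% / 0.76 = 8.8026%

8.80%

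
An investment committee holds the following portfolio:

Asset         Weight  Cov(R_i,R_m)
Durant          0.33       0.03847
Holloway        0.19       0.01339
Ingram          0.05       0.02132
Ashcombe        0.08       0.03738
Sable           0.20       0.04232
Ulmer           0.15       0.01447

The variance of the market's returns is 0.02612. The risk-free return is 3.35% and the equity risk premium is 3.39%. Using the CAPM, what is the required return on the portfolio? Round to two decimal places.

7.23%

β_Durant = 0.03847 / 0.02612 = 1.4728
β_Holloway = 0.01339 / 0.02612 = 0.5126
β_Ingram = 0.02132 / 0.02612 = 0.8162
β_Ashcombe = 0.03738 / 0.02612 = 1.4311
β_Sable = 0.04232 / 0.02612 = 1.6202
β_Ulmer = 0.01447 / 0.02612 = 0.5540
β_P = Σ w_i β_i = 0.33×1.4728 + 0.19×0.5126 + 0.05×0.8162 + 0.08×1.4311 + 0.20×1.6202 + 0.15×0.5540 = 1.1459
E(R_P) = R_f + β_P × MRP = 3.35% + 1.1459 × 3.39% = 7.23%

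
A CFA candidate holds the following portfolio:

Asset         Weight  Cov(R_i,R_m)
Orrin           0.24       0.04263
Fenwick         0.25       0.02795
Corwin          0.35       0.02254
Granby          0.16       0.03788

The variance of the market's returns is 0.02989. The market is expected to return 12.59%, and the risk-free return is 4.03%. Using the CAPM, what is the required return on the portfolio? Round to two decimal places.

β_Orrin = 0.04263 / 0.02989 = 1.4262
β_Fenwick = 0.02795 / 0.02989 = 0.9351
β_Corwin = 0.02254 / 0.02989 = 0.7541
β_Granby = 0.03788 / 0.02989 = 1.2673
β_P = Σ w_i β_i = 0.24×1.4262 + 0.25×0.9351 + 0.35×0.7541 + 0.16×1.2673 = 1.0428
MRP = 12.59% − 4.03% = 8.56%
E(R_P) = R_f + β_P × MRP = 4.03% + 1.0428 × 8.56% = 12.96%

12.96%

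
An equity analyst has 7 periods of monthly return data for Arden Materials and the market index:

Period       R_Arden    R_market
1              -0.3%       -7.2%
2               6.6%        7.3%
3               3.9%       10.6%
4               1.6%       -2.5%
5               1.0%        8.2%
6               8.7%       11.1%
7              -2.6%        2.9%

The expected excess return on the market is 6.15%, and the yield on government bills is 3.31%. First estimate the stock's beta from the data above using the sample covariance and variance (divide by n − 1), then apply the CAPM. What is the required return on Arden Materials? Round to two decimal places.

5.49%

Mean R_i = (-0.3 + 6.6 + 3.9 + 1.6 + 1.0 + 8.7 − 2.6) / 7 = 2.7000%
Mean R_m = (-7.2 + 7.3 + 10.6 − 2.5 + 8.2 + 11.1 + 2.9) / 7 = 4.3429%
Σ(R_i − R̄_i)(R_m − R̄_m) = 102.8300  ⇒  Cov = 102.8300 / 6 = 17.1383
Σ(R_m − R̄_m)² = 290.5771  ⇒  Var(R_m) = 290.5771 / 6 = 48.4295
β = Cov / Var(R_m) = 17.1383 / 48.4295 = 0.3539
E(R) = R_f + β × MRP = 3.31% + 0.3539 × 6.15% = 5.49%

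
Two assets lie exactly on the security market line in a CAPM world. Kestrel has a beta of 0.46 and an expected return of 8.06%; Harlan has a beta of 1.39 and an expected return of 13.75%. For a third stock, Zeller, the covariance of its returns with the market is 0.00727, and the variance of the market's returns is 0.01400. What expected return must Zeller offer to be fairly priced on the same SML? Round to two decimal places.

MRP = (13.75% − 8.06%) / (1.39 − 0.46) = 6.1183%
R_f = 8.06% − 0.46 × 6.1183% = 5.2456%
β_Zeller = Cov / Var(R_m) = 0.00727 / 0.01400 = 0.5193
E(R_Zeller) = R_f + β × MRP = 5.2456% + 0.5193 × 6.1183% = 8.42%

8.42%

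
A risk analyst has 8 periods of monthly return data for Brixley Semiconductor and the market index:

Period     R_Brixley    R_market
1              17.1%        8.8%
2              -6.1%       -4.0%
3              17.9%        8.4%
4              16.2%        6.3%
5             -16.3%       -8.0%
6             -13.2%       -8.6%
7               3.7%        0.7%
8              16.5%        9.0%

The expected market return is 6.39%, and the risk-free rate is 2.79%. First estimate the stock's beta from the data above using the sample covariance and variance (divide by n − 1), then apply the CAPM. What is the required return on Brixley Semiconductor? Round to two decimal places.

9.63%

Mean R_i = (17.1 − 6.1 + 17.9 + 16.2 − 16.3 − 13.2 + 3.7 + 16.5) / 8 = 4.4750%
Mean R_m = (8.8 − 4.0 + 8.4 + 6.3 − 8.0 − 8.6 + 0.7 + 9.0) / 8 = 1.5750%
Σ(R_i − R̄_i)(R_m − R̄_m) = 765.9250  ⇒  Cov = 765.9250 / 7 = 109.4179
Σ(R_m − R̄_m)² = 403.2950  ⇒  Var(R_m) = 403.2950 / 7 = 57.6136
β = Cov / Var(R_m) = 109.4179 / 57.6136 = 1.8992
MRP = 6.39% − 2.79% = 3.60%
E(R) = R_f + β × MRP = 2.79% + 1.8992 × 3.60% = 9.63%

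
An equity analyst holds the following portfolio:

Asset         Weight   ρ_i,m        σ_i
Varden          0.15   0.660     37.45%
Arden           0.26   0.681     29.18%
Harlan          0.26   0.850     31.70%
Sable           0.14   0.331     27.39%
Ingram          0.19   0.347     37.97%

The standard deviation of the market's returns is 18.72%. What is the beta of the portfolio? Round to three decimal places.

β_Varden = 0.660 × 37.45% / 18.72% = 1.3204
β_Arden = 0.681 × 29.18% / 18.72% = 1.0615
β_Harlan = 0.850 × 31.70% / 18.72% = 1.4394
β_Sable = 0.331 × 27.39% / 18.72% = 0.4843
β_Ingram = 0.347 × 37.97% / 18.72% = 0.7038
β_P = Σ w_i β_i = 0.15×1.3204 + 0.26×1.0615 + 0.26×1.4394 + 0.14×0.4843 + 0.19×0.7038 = 1.0498

1.050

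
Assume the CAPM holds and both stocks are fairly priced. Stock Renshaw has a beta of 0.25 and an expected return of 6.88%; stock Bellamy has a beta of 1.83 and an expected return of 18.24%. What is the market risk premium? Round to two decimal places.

7.19%

Both satisfy E(R) = R_f + β·MRP, so the slope of the SML is
MRP = (18.24% − 6.88%) / (1.83 − 0.25) = 11.36% / 1.58 = 7.1899%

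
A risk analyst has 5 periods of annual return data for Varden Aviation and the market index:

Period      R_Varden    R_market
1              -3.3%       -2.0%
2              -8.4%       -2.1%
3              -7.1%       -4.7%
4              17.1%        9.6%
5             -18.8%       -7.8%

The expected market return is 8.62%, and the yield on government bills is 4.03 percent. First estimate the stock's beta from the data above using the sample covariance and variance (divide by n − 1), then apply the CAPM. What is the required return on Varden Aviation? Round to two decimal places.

13.01%

Mean R_i = (-3.3 − 8.4 − 7.1 + 17.1 − 18.8) / 5 = -4.1000%
Mean R_m = (-2.0 − 2.1 − 4.7 + 9.6 − 7.8) / 5 = -1.4000%
Σ(R_i − R̄_i)(R_m − R̄_m) = 339.7100  ⇒  Cov = 339.7100 / 4 = 84.9275
Σ(R_m − R̄_m)² = 173.7000  ⇒  Var(R_m) = 173.7000 / 4 = 43.4250
β = Cov / Var(R_m) = 84.9275 / 43.4250 = 1.9557
MRP = 8.62% − 4.03% = 4.59%
E(R) = R_f + β × MRP = 4.03% + 1.9557 × 4.59% = 13.01%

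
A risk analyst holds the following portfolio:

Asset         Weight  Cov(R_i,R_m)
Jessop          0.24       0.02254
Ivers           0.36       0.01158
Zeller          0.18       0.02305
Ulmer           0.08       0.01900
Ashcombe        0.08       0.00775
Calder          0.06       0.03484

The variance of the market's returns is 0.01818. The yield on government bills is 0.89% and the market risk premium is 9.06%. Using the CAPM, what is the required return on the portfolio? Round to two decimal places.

9.84%

β_Jessop = 0.02254 / 0.01818 = 1.2398
β_Ivers = 0.01158 / 0.01818 = 0.6370
β_Zeller = 0.02305 / 0.01818 = 1.2679
β_Ulmer = 0.01900 / 0.01818 = 1.0451
β_Ashcombe = 0.00775 / 0.01818 = 0.4263
β_Calder = 0.03484 / 0.01818 = 1.9164
β_P = Σ w_i β_i = 0.24×1.2398 + 0.36×0.6370 + 0.18×1.2679 + 0.08×1.0451 + 0.08×0.4263 + 0.06×1.9164 = 0.9878
E(R_P) = R_f + β_P × MRP = 0.89% + 0.9878 × 9.06% = 9.84%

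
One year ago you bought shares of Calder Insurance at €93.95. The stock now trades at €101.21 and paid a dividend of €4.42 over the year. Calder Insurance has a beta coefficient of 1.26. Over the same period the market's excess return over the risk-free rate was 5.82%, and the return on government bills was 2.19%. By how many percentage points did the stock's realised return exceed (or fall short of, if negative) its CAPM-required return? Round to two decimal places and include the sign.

Realised HPR = (P1 + D1 − P0) / P0 = (101.21 + 4.42 − 93.95) / 93.95 = 11.68 / 93.95 = 12.4321%
CAPM required = R_f + β·MRP = 2.19% + 1.26 × 5.82% = 9.5232%
α = realised − required = 12.4321% − 9.5232% = +2.91%

+2.91%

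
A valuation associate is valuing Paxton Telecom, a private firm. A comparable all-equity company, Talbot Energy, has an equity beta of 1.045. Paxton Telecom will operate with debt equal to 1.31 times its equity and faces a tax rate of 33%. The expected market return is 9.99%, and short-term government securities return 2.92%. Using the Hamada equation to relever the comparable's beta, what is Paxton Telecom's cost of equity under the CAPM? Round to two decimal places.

β_L = β_U × [1 + (1 − t)(D/E)] = 1.045 × [1 + (1 − 0.33) × 1.31]
    = 1.045 × [1 + 0.67 × 1.31] = 1.045 × 1.8777 = 1.9622
MRP = 9.99% − 2.92% = 7.07%
E(R) = R_f + β_L × MRP = 2.92% + 1.9622 × 7.07% = 16.79%

16.79%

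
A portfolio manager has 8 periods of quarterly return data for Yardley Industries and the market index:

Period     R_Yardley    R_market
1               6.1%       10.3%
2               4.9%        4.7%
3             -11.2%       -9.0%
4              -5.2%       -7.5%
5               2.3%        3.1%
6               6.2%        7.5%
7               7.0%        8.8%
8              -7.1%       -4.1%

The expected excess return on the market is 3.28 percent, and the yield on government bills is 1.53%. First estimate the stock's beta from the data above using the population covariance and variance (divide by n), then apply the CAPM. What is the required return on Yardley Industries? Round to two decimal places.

Mean R_i = (6.1 + 4.9 − 11.2 − 5.2 + 2.3 + 6.2 + 7.0 − 7.1) / 8 = 0.3750%
Mean R_m = (10.3 + 4.7 − 9.0 − 7.5 + 3.1 + 7.5 + 8.8 − 4.1) / 8 = 1.7250%
Σ(R_i − R̄_i)(R_m − R̄_m) = 364.8250  ⇒  Cov = 364.8250 / 8 = 45.6031
Σ(R_m − R̄_m)² = 401.7350  ⇒  Var(R_m) = 401.7350 / 8 = 50.2169
β = Cov / Var(R_m) = 45.6031 / 50.2169 = 0.9081
E(R) = R_f + β × MRP = 1.53% + 0.9081 × 3.28% = 4.51%

4.51%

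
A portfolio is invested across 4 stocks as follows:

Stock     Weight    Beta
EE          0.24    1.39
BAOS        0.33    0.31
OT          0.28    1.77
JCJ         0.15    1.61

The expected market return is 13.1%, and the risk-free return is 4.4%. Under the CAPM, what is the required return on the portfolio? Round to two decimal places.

14.61%

β_P = Σ w_i β_i = 0.24×1.39 + 0.33×0.31 + 0.28×1.77 + 0.15×1.61 = 1.1730
MRP = 13.1% − 4.4% = 8.70%
E(R_P) = R_f + β_P × MRP = 4.4% + 1.1730 × 8.7% = 14.61%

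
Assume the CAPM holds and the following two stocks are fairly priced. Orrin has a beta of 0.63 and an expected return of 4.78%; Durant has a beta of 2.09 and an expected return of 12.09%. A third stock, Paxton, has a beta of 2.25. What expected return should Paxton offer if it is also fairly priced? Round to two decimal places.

MRP (SML slope) = (12.09% − 4.78%) / (2.09 − 0.63) = 7.31% / 1.46 = 5.0068%
R_f (intercept) = 4.78% − 0.63 × 5.0068% = 1.6257%
E(R_Paxton) = R_f + β × MRP = 1.6257% + 2.25 × 5.0068% = 12.89%

12.89%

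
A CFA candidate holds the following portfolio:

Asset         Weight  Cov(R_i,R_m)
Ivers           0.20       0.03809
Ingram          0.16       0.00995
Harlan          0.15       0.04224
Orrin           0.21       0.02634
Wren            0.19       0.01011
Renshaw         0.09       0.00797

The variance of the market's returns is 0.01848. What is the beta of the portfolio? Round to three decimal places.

β_Ivers = 0.03809 / 0.01848 = 2.0611
β_Ingram = 0.00995 / 0.01848 = 0.5384
β_Harlan = 0.04224 / 0.01848 = 2.2857
β_Orrin = 0.02634 / 0.01848 = 1.4253
β_Wren = 0.01011 / 0.01848 = 0.5471
β_Renshaw = 0.00797 / 0.01848 = 0.4313
β_P = Σ w_i β_i = 0.20×2.0611 + 0.16×0.5384 + 0.15×2.2857 + 0.21×1.4253 + 0.19×0.5471 + 0.09×0.4313 = 1.2833

1.283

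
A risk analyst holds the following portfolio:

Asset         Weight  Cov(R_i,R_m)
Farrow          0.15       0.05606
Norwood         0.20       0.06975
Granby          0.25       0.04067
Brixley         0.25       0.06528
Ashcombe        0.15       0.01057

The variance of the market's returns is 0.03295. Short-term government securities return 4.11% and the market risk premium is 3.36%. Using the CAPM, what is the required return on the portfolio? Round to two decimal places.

β_Farrow = 0.05606 / 0.03295 = 1.7014
β_Norwood = 0.06975 / 0.03295 = 2.1168
β_Granby = 0.04067 / 0.03295 = 1.2343
β_Brixley = 0.06528 / 0.03295 = 1.9812
β_Ashcombe = 0.01057 / 0.03295 = 0.3208
β_P = Σ w_i β_i = 0.15×1.7014 + 0.20×2.1168 + 0.25×1.2343 + 0.25×1.9812 + 0.15×0.3208 = 1.5306
E(R_P) = R_f + β_P × MRP = 4.11% + 1.5306 × 3.36% = 9.25%

9.25%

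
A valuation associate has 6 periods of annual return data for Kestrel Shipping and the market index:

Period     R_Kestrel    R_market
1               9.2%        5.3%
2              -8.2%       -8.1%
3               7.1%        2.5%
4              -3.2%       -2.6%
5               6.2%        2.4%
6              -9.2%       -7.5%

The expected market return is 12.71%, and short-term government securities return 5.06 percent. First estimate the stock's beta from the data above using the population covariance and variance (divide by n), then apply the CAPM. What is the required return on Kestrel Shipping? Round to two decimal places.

Mean R_i = (9.2 − 8.2 + 7.1 − 3.2 + 6.2 − 9.2) / 6 = 0.3167%
Mean R_m = (5.3 − 8.1 + 2.5 − 2.6 + 2.4 − 7.5) / 6 = -1.3333%
Σ(R_i − R̄_i)(R_m − R̄_m) = 227.6633  ⇒  Cov = 227.6633 / 6 = 37.9439
Σ(R_m − R̄_m)² = 158.0533  ⇒  Var(R_m) = 158.0533 / 6 = 26.3422
β = Cov / Var(R_m) = 37.9439 / 26.3422 = 1.4404
MRP = 12.71% − 5.06% = 7.65%
E(R) = R_f + β × MRP = 5.06% + 1.4404 × 7.65% = 16.08%

16.08%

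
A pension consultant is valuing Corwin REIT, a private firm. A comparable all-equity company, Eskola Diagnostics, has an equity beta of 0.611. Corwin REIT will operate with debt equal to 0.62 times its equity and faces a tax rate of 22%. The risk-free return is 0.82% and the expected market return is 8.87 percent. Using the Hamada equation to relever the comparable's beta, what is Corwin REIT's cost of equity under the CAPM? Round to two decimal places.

β_L = β_U × [1 + (1 − t)(D/E)] = 0.611 × [1 + (1 − 0.22) × 0.62]
    = 0.611 × [1 + 0.78 × 0.62] = 0.611 × 1.4836 = 0.9065
MRP = 8.87% − 0.82% = 8.05%
E(R) = R_f + β_L × MRP = 0.82% + 0.9065 × 8.05% = 8.12%

8.12%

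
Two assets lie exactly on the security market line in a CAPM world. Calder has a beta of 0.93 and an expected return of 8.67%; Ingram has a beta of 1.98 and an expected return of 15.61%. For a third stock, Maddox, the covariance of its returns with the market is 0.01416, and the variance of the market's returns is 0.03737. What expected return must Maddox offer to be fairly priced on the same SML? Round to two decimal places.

MRP = (15.61% − 8.67%) / (1.98 − 0.93) = 6.6095%
R_f = 8.67% − 0.93 × 6.6095% = 2.5232%
β_Maddox = Cov / Var(R_m) = 0.01416 / 0.03737 = 0.3789
E(R_Maddox) = R_f + β × MRP = 2.5232% + 0.3789 × 6.6095% = 5.03%

5.03%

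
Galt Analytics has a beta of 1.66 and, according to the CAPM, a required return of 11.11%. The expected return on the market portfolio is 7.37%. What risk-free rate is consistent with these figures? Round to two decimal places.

E(R) = R_f + β(E(R_m) − R_f) = R_f(1 − β) + β·E(R_m)
11.11% = R_f × (1 − 1.66) + 1.66 × 7.37%
11.11% = R_f × -0.66 + 12.2342%
R_f = (11.11% − 12.2342%) / -0.66 = 1.70%

1.70%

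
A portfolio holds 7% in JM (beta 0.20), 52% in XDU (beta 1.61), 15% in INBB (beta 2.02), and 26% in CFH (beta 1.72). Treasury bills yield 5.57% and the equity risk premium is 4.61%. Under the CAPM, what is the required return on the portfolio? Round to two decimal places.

12.95%

β_P = Σ w_i β_i = 0.07×0.20 + 0.52×1.61 + 0.15×2.02 + 0.26×1.72 = 1.6014
E(R_P) = R_f + β_P × MRP = 5.57% + 1.6014 × 4.61% = 12.95%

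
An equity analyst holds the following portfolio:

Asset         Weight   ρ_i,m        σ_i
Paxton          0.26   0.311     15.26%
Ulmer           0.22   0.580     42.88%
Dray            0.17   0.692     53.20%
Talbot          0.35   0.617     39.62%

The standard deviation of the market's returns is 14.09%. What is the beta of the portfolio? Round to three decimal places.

1.527

β_Paxton = 0.311 × 15.26% / 14.09% = 0.3368
β_Ulmer = 0.580 × 42.88% / 14.09% = 1.7651
β_Dray = 0.692 × 53.20% / 14.09% = 2.6128
β_Talbot = 0.617 × 39.62% / 14.09% = 1.7350
β_P = Σ w_i β_i = 0.26×0.3368 + 0.22×1.7651 + 0.17×2.6128 + 0.35×1.7350 = 1.5273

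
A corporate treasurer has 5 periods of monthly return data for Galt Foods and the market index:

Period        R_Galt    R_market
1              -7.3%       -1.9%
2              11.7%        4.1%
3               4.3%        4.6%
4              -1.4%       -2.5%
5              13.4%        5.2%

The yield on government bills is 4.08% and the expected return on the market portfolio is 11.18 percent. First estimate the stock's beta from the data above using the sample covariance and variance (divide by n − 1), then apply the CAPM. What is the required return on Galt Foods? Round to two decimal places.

18.51%

Mean R_i = (-7.3 + 11.7 + 4.3 − 1.4 + 13.4) / 5 = 4.1400%
Mean R_m = (-1.9 + 4.1 + 4.6 − 2.5 + 5.2) / 5 = 1.9000%
Σ(R_i − R̄_i)(R_m − R̄_m) = 115.4700  ⇒  Cov = 115.4700 / 4 = 28.8675
Σ(R_m − R̄_m)² = 56.8200  ⇒  Var(R_m) = 56.8200 / 4 = 14.2050
β = Cov / Var(R_m) = 28.8675 / 14.2050 = 2.0322
MRP = 11.18% − 4.08% = 7.10%
E(R) = R_f + β × MRP = 4.08% + 2.0322 × 7.10% = 18.51%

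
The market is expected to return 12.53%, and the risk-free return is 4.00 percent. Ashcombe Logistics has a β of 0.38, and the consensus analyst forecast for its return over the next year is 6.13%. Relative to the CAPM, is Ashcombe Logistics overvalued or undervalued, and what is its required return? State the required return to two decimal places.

Overvalued; required return 7.24%

MRP = 12.53% − 4.00% = 8.53%
Required return = R_f + β·MRP = 4.00% + 0.38 × 8.53% = 7.24%
Forecast 6.13% < required 7.24% → the stock plots below the SML → overvalued.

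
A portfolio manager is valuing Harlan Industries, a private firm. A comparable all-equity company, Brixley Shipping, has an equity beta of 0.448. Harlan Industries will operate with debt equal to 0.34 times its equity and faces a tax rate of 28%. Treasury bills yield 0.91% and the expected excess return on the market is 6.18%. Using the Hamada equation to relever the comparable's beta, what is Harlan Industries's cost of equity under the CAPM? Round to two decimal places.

β_L = β_U × [1 + (1 − t)(D/E)] = 0.448 × [1 + (1 − 0.28) × 0.34]
    = 0.448 × [1 + 0.72 × 0.34] = 0.448 × 1.2448 = 0.5577
E(R) = R_f + β_L × MRP = 0.91% + 0.5577 × 6.18% = 4.36%

4.36%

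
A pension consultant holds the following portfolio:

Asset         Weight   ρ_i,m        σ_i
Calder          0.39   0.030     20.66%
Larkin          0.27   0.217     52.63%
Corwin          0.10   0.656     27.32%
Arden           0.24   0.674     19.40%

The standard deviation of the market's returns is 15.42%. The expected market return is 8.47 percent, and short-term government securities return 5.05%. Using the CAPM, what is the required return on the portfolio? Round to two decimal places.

β_Calder = 0.030 × 20.66% / 15.42% = 0.0402
β_Larkin = 0.217 × 52.63% / 15.42% = 0.7406
β_Corwin = 0.656 × 27.32% / 15.42% = 1.1623
β_Arden = 0.674 × 19.40% / 15.42% = 0.8480
β_P = Σ w_i β_i = 0.39×0.0402 + 0.27×0.7406 + 0.10×1.1623 + 0.24×0.8480 = 0.5354
MRP = 8.47% − 5.05% = 3.42%
E(R_P) = R_f + β_P × MRP = 5.05% + 0.5354 × 3.42% = 6.88%

6.88%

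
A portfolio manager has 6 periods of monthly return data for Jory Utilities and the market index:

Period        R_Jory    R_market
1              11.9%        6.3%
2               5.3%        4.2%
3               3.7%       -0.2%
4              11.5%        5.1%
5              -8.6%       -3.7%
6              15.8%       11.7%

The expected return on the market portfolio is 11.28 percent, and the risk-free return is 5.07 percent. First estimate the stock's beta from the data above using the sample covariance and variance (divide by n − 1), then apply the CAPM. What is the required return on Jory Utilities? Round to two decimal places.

Mean R_i = (11.9 + 5.3 + 3.7 + 11.5 − 8.6 + 15.8) / 6 = 6.6000%
Mean R_m = (6.3 + 4.2 − 0.2 + 5.1 − 3.7 + 11.7) / 6 = 3.9000%
Σ(R_i − R̄_i)(R_m − R̄_m) = 217.3800  ⇒  Cov = 217.3800 / 5 = 43.4760
Σ(R_m − R̄_m)² = 142.7000  ⇒  Var(R_m) = 142.7000 / 5 = 28.5400
β = Cov / Var(R_m) = 43.4760 / 28.5400 = 1.5233
MRP = 11.28% − 5.07% = 6.21%
E(R) = R_f + β × MRP = 5.07% + 1.5233 × 6.21% = 14.53%

14.53%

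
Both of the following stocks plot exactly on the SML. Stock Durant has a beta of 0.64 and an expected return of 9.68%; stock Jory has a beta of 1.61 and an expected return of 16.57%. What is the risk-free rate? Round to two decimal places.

5.13%

Both satisfy E(R) = R_f + β·MRP, so the slope of the SML is
MRP = (16.57% − 9.68%) / (1.61 − 0.64) = 6.89% / 0.97 = 7.1031%
R_f = E(R_Durant) − β_Durant·MRP = 9.68% − 0.64 × 7.1031% = 5.1340%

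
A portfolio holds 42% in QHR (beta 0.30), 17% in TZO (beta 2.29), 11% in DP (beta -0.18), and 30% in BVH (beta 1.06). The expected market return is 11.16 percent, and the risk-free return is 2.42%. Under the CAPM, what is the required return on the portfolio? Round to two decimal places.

β_P = Σ w_i β_i = 0.42×0.30 + 0.17×2.29 + 0.11×-0.18 + 0.30×1.06 = 0.8135
MRP = 11.16% − 2.42% = 8.74%
E(R_P) = R_f + β_P × MRP = 2.42% + 0.8135 × 8.74% = 9.53%

9.53%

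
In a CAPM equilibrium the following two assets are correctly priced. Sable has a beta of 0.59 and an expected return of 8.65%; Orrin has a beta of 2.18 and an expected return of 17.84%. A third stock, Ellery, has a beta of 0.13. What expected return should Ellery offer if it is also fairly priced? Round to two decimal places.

MRP (SML slope) = (17.84% − 8.65%) / (2.18 − 0.59) = 9.19% / 1.59 = 5.7799%
R_f (intercept) = 8.65% − 0.59 × 5.7799% = 5.2399%
E(R_Ellery) = R_f + β × MRP = 5.2399% + 0.13 × 5.7799% = 5.99%

5.99%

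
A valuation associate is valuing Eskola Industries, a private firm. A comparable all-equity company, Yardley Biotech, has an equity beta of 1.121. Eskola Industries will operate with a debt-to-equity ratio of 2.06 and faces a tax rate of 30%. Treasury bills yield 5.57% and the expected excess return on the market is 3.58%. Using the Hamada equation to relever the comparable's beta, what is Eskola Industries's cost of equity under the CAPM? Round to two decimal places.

β_L = β_U × [1 + (1 − t)(D/E)] = 1.121 × [1 + (1 − 0.30) × 2.06]
    = 1.121 × [1 + 0.70 × 2.06] = 1.121 × 2.4420 = 2.7375
E(R) = R_f + β_L × MRP = 5.57% + 2.7375 × 3.58% = 15.37%

15.37%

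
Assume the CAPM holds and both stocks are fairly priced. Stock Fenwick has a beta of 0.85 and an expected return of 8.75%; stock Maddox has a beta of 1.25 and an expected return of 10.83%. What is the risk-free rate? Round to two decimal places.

4.33%

Both satisfy E(R) = R_f + β·MRP, so the slope of the SML is
MRP = (10.83% − 8.75%) / (1.25 − 0.85) = 2.08% / 0.40 = 5.2000%
R_f = E(R_Fenwick) − β_Fenwick·MRP = 8.75% − 0.85 × 5.2000% = 4.3300%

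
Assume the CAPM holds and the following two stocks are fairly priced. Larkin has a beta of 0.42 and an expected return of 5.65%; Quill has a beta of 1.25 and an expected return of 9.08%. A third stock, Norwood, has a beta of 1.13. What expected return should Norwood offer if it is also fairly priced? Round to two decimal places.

MRP (SML slope) = (9.08% − 5.65%) / (1.25 − 0.42) = 3.43% / 0.83 = 4.1325%
R_f (intercept) = 5.65% − 0.42 × 4.1325% = 3.9144%
E(R_Norwood) = R_f + β × MRP = 3.9144% + 1.13 × 4.1325% = 8.58%

8.58%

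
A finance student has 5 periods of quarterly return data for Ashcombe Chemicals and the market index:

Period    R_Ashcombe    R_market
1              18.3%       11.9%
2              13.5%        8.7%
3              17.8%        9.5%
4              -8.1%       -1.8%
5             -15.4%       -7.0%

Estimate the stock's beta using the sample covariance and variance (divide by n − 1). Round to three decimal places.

1.916

Mean R_i = (18.3 + 13.5 + 17.8 − 8.1 − 15.4) / 5 = 5.2200%
Mean R_m = (11.9 + 8.7 + 9.5 − 1.8 − 7.0) / 5 = 4.2600%
Σ(R_i − R̄_i)(R_m − R̄_m) = 515.5140  ⇒  Cov = 515.5140 / 4 = 128.8785
Σ(R_m − R̄_m)² = 269.0520  ⇒  Var(R_m) = 269.0520 / 4 = 67.2630
β = Cov / Var(R_m) = 128.8785 / 67.2630 = 1.9160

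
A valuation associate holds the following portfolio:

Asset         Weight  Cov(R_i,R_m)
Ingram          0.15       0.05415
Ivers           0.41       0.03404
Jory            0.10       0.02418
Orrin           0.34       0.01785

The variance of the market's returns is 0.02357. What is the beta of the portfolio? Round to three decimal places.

β_Ingram = 0.05415 / 0.02357 = 2.2974
β_Ivers = 0.03404 / 0.02357 = 1.4442
β_Jory = 0.02418 / 0.02357 = 1.0259
β_Orrin = 0.01785 / 0.02357 = 0.7573
β_P = Σ w_i β_i = 0.15×2.2974 + 0.41×1.4442 + 0.10×1.0259 + 0.34×0.7573 = 1.2968

1.297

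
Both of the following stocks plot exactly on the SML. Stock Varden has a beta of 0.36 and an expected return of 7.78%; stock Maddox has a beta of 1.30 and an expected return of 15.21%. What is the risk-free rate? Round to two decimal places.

Both satisfy E(R) = R_f + β·MRP, so the slope of the SML is
MRP = (15.21% − 7.78%) / (1.30 − 0.36) = 7.43% / 0.94 = 7.9043%
R_f = E(R_Varden) − β_Varden·MRP = 7.78% − 0.36 × 7.9043% = 4.9345%

4.93%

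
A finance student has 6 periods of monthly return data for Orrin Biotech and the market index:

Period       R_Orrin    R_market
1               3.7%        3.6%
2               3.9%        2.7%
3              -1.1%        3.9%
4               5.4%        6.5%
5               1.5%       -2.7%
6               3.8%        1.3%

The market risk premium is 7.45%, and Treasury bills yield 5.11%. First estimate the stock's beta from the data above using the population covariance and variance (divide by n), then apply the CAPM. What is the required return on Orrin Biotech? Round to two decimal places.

Mean R_i = (3.7 + 3.9 − 1.1 + 5.4 + 1.5 + 3.8) / 6 = 2.8667%
Mean R_m = (3.6 + 2.7 + 3.9 + 6.5 − 2.7 + 1.3) / 6 = 2.5500%
Σ(R_i − R̄_i)(R_m − R̄_m) = 11.6900  ⇒  Cov = 11.6900 / 6 = 1.9483
Σ(R_m − R̄_m)² = 47.6750  ⇒  Var(R_m) = 47.6750 / 6 = 7.9458
β = Cov / Var(R_m) = 1.9483 / 7.9458 = 0.2452
E(R) = R_f + β × MRP = 5.11% + 0.2452 × 7.45% = 6.94%

6.94%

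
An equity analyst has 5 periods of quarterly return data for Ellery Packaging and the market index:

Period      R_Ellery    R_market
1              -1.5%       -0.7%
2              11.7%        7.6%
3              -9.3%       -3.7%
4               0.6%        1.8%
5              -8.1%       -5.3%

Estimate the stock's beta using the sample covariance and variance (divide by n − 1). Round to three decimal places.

Mean R_i = (-1.5 + 11.7 − 9.3 + 0.6 − 8.1) / 5 = -1.3200%
Mean R_m = (-0.7 + 7.6 − 3.7 + 1.8 − 5.3) / 5 = -0.0600%
Σ(R_i − R̄_i)(R_m − R̄_m) = 167.9940  ⇒  Cov = 167.9940 / 4 = 41.9985
Σ(R_m − R̄_m)² = 103.2520  ⇒  Var(R_m) = 103.2520 / 4 = 25.8130
β = Cov / Var(R_m) = 41.9985 / 25.8130 = 1.6270

1.627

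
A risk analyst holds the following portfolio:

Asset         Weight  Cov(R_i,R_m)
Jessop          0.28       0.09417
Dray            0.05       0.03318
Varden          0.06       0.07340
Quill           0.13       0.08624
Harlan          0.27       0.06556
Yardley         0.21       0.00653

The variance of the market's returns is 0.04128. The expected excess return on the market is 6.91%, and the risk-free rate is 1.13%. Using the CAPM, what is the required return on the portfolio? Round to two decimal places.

β_Jessop = 0.09417 / 0.04128 = 2.2813
β_Dray = 0.03318 / 0.04128 = 0.8038
β_Varden = 0.07340 / 0.04128 = 1.7781
β_Quill = 0.08624 / 0.04128 = 2.0891
β_Harlan = 0.06556 / 0.04128 = 1.5882
β_Yardley = 0.00653 / 0.04128 = 0.1582
β_P = Σ w_i β_i = 0.28×2.2813 + 0.05×0.8038 + 0.06×1.7781 + 0.13×2.0891 + 0.27×1.5882 + 0.21×0.1582 = 1.5193
E(R_P) = R_f + β_P × MRP = 1.13% + 1.5193 × 6.91% = 11.63%

11.63%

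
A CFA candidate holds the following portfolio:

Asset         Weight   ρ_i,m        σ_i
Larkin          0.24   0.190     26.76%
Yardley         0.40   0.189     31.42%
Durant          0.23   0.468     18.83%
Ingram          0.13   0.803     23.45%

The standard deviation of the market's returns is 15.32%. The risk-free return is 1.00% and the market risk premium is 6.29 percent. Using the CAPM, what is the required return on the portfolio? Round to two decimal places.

4.31%

β_Larkin = 0.190 × 26.76% / 15.32% = 0.3319
β_Yardley = 0.189 × 31.42% / 15.32% = 0.3876
β_Durant = 0.468 × 18.83% / 15.32% = 0.5752
β_Ingram = 0.803 × 23.45% / 15.32% = 1.2291
β_P = Σ w_i β_i = 0.24×0.3319 + 0.40×0.3876 + 0.23×0.5752 + 0.13×1.2291 = 0.5268
E(R_P) = R_f + β_P × MRP = 1.00% + 0.5268 × 6.29% = 4.31%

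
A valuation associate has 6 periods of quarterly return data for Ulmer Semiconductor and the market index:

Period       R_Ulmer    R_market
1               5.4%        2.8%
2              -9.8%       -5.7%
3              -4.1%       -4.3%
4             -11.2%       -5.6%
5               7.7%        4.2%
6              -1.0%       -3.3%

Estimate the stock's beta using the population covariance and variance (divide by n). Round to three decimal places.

1.695

Mean R_i = (5.4 − 9.8 − 4.1 − 11.2 + 7.7 − 1.0) / 6 = -2.1667%
Mean R_m = (2.8 − 5.7 − 4.3 − 5.6 + 4.2 − 3.3) / 6 = -1.9833%
Σ(R_i − R̄_i)(R_m − R̄_m) = 161.1867  ⇒  Cov = 161.1867 / 6 = 26.8645
Σ(R_m − R̄_m)² = 95.1083  ⇒  Var(R_m) = 95.1083 / 6 = 15.8514
β = Cov / Var(R_m) = 26.8645 / 15.8514 = 1.6948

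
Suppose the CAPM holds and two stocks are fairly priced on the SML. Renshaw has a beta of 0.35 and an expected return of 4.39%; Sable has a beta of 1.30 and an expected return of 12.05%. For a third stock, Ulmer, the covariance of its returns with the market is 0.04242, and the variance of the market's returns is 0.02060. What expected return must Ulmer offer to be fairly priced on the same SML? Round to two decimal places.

MRP = (12.05% − 4.39%) / (1.30 − 0.35) = 8.0632%
R_f = 4.39% − 0.35 × 8.0632% = 1.5679%
β_Ulmer = Cov / Var(R_m) = 0.04242 / 0.02060 = 2.0592
E(R_Ulmer) = R_f + β × MRP = 1.5679% + 2.0592 × 8.0632% = 18.17%

18.17%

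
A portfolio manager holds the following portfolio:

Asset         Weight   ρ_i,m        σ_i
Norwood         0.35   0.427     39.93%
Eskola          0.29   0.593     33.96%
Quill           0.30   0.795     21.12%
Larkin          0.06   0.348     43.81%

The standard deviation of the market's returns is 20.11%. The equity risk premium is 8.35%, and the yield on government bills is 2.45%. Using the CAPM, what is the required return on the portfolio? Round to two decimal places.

9.82%

β_Norwood = 0.427 × 39.93% / 20.11% = 0.8478
β_Eskola = 0.593 × 33.96% / 20.11% = 1.0014
β_Quill = 0.795 × 21.12% / 20.11% = 0.8349
β_Larkin = 0.348 × 43.81% / 20.11% = 0.7581
β_P = Σ w_i β_i = 0.35×0.8478 + 0.29×1.0014 + 0.30×0.8349 + 0.06×0.7581 = 0.8831
E(R_P) = R_f + β_P × MRP = 2.45% + 0.8831 × 8.35% = 9.82%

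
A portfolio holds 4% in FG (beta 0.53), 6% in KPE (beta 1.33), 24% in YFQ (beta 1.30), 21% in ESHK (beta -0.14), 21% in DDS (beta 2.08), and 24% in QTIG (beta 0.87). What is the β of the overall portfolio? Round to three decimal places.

β_P = Σ w_i β_i = 0.04×0.53 + 0.06×1.33 + 0.24×1.30 + 0.21×-0.14 + 0.21×2.08 + 0.24×0.87 = 1.0292

1.029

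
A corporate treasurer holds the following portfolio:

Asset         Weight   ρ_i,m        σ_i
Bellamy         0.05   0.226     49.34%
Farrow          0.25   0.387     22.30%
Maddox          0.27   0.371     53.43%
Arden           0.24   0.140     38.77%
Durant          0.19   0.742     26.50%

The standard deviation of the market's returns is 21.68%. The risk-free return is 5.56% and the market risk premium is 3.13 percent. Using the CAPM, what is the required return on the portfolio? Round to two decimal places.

β_Bellamy = 0.226 × 49.34% / 21.68% = 0.5143
β_Farrow = 0.387 × 22.30% / 21.68% = 0.3981
β_Maddox = 0.371 × 53.43% / 21.68% = 0.9143
β_Arden = 0.140 × 38.77% / 21.68% = 0.2504
β_Durant = 0.742 × 26.50% / 21.68% = 0.9070
β_P = Σ w_i β_i = 0.05×0.5143 + 0.25×0.3981 + 0.27×0.9143 + 0.24×0.2504 + 0.19×0.9070 = 0.6045
E(R_P) = R_f + β_P × MRP = 5.56% + 0.6045 × 3.13% = 7.45%

7.45%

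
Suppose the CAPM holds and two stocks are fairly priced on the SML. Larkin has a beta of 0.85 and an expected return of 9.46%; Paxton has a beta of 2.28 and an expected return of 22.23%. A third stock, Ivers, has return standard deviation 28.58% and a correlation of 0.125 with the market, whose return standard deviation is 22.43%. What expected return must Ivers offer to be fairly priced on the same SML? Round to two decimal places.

MRP = (22.23% − 9.46%) / (2.28 − 0.85) = 8.9301%
R_f = 9.46% − 0.85 × 8.9301% = 1.8694%
β_Ivers = ρ·σ_i/σ_m = 0.125 × 28.58 / 22.43 = 0.1593
E(R_Ivers) = R_f + β × MRP = 1.8694% + 0.1593 × 8.9301% = 3.29%

3.29%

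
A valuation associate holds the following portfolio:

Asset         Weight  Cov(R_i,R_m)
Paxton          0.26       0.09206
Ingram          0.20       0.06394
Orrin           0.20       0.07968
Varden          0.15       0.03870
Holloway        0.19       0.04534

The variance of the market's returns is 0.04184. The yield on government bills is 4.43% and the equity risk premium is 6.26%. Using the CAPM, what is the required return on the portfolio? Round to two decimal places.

14.47%

β_Paxton = 0.09206 / 0.04184 = 2.2003
β_Ingram = 0.06394 / 0.04184 = 1.5282
β_Orrin = 0.07968 / 0.04184 = 1.9044
β_Varden = 0.03870 / 0.04184 = 0.9250
β_Holloway = 0.04534 / 0.04184 = 1.0837
β_P = Σ w_i β_i = 0.26×2.2003 + 0.20×1.5282 + 0.20×1.9044 + 0.15×0.9250 + 0.19×1.0837 = 1.6033
E(R_P) = R_f + β_P × MRP = 4.43% + 1.6033 × 6.26% = 14.47%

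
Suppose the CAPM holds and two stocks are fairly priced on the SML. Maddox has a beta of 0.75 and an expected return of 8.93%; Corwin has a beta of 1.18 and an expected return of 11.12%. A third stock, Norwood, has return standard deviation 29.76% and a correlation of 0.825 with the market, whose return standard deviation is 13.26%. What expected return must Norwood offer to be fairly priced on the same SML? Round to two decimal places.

14.54%

MRP = (11.12% − 8.93%) / (1.18 − 0.75) = 5.0930%
R_f = 8.93% − 0.75 × 5.0930% = 5.1103%
β_Norwood = ρ·σ_i/σ_m = 0.825 × 29.76 / 13.26 = 1.8516
E(R_Norwood) = R_f + β × MRP = 5.1103% + 1.8516 × 5.0930% = 14.54%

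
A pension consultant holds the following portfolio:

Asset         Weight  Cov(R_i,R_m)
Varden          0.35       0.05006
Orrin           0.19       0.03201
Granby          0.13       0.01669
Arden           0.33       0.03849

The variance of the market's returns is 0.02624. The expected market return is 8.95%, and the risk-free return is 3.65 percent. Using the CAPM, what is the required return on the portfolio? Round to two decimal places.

β_Varden = 0.05006 / 0.02624 = 1.9078
β_Orrin = 0.03201 / 0.02624 = 1.2199
β_Granby = 0.01669 / 0.02624 = 0.6361
β_Arden = 0.03849 / 0.02624 = 1.4668
β_P = Σ w_i β_i = 0.35×1.9078 + 0.19×1.2199 + 0.13×0.6361 + 0.33×1.4668 = 1.4662
MRP = 8.95% − 3.65% = 5.30%
E(R_P) = R_f + β_P × MRP = 3.65% + 1.4662 × 5.30% = 11.42%

11.42%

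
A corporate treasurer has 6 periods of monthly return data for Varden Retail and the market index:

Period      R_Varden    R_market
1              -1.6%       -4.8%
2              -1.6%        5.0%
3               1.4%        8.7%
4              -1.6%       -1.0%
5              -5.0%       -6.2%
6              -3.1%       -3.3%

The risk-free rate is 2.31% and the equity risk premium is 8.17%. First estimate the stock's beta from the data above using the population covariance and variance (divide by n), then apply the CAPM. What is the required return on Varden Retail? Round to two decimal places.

Mean R_i = (-1.6 − 1.6 + 1.4 − 1.6 − 5.0 − 3.1) / 6 = -1.9167%
Mean R_m = (-4.8 + 5.0 + 8.7 − 1.0 − 6.2 − 3.3) / 6 = -0.2667%
Σ(R_i − R̄_i)(R_m − R̄_m) = 51.6233  ⇒  Cov = 51.6233 / 6 = 8.6039
Σ(R_m − R̄_m)² = 173.6333  ⇒  Var(R_m) = 173.6333 / 6 = 28.9389
β = Cov / Var(R_m) = 8.6039 / 28.9389 = 0.2973
E(R) = R_f + β × MRP = 2.31% + 0.2973 × 8.17% = 4.74%

4.74%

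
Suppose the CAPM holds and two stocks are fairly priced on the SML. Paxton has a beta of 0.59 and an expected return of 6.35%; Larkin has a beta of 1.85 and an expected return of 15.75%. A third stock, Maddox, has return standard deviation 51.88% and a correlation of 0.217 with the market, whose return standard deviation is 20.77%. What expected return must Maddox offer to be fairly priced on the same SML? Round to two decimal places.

5.99%

MRP = (15.75% − 6.35%) / (1.85 − 0.59) = 7.4603%
R_f = 6.35% − 0.59 × 7.4603% = 1.9484%
β_Maddox = ρ·σ_i/σ_m = 0.217 × 51.88 / 20.77 = 0.5420
E(R_Maddox) = R_f + β × MRP = 1.9484% + 0.5420 × 7.4603% = 5.99%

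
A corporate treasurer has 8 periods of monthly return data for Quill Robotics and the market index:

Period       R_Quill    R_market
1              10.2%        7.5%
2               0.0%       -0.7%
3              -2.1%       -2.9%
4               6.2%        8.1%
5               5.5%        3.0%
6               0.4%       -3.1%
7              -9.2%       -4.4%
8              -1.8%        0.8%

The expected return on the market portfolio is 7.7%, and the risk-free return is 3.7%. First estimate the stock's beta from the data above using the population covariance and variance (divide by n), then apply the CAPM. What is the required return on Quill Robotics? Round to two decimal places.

Mean R_i = (10.2 + 0.0 − 2.1 + 6.2 + 5.5 + 0.4 − 9.2 − 1.8) / 8 = 1.1500%
Mean R_m = (7.5 − 0.7 − 2.9 + 8.1 + 3.0 − 3.1 − 4.4 + 0.8) / 8 = 1.0375%
Σ(R_i − R̄_i)(R_m − R̄_m) = 177.5650  ⇒  Cov = 177.5650 / 8 = 22.1956
Σ(R_m − R̄_m)² = 160.7588  ⇒  Var(R_m) = 160.7588 / 8 = 20.0949
β = Cov / Var(R_m) = 22.1956 / 20.0949 = 1.1045
MRP = 7.7% − 3.7% = 4.00%
E(R) = R_f + β × MRP = 3.7% + 1.1045 × 4.0% = 8.12%

8.12%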